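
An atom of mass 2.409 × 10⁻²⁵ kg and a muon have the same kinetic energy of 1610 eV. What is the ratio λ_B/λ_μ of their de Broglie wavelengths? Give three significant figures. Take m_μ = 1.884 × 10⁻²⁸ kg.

λ_B/λ_μ = 0.0280

At fixed KE, p = √(2mKE) so λ = h/p ∝ 1/√m.
λ_B/λ_μ = √(m_μ/m_B) = √(1.884 × 10⁻²⁸/2.409 × 10⁻²⁵) = √(7.821 × 10⁻⁴) = 0.0280.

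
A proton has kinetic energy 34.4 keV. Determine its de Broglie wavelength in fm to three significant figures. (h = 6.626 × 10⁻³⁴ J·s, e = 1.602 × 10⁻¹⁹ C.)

λ = 154 fm

KE = 34.4 keV = 5.511 × 10⁻¹⁵ J.
p = √(2mKE) = √(2 × 1.673 × 10⁻²⁷ × 5.511 × 10⁻¹⁵) = 4.294 × 10⁻²¹ kg·m/s.
λ = h/p = 6.626 × 10⁻³⁴ / 4.294 × 10⁻²¹ = 1.54 × 10⁻¹³ m = 154 fm.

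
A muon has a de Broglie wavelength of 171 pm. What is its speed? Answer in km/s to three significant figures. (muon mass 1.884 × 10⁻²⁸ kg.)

v = 20.6 km/s

p = h/λ = 6.626 × 10⁻³⁴ / 1.710 × 10⁻¹⁰ = 3.875 × 10⁻²⁴ kg·m/s.
v = p/m = 3.875 × 10⁻²⁴ / 1.884 × 10⁻²⁸ = 2.06 × 10⁴ m/s = 20.6 km/s.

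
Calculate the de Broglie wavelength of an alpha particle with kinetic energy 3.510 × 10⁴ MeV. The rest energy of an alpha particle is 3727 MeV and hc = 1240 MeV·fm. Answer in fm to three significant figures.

λ = 0.0321 fm

Total energy E = KE + m₀c² = 3.510 × 10⁴ + 3727 = 38827 MeV.
(pc)² = E² − (m₀c²)² = (38827)² − (3727)² = 1.494 × 10⁹ MeV², so pc = 3.865 × 10⁴ MeV.
λ = hc/(pc) = 1240 MeV·fm / 3.865 × 10⁴ MeV = 0.0321 fm.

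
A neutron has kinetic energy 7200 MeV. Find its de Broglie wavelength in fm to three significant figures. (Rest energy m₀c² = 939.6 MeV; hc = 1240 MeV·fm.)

λ = 0.153 fm

Total energy E = KE + m₀c² = 7200 + 939.6 = 8139.6 MeV.
(pc)² = E² − (m₀c²)² = (8139.6)² − (939.6)² = 6.537 × 10⁷ MeV², so pc = 8085 MeV.
λ = hc/(pc) = 1240 MeV·fm / 8085 MeV = 0.153 fm.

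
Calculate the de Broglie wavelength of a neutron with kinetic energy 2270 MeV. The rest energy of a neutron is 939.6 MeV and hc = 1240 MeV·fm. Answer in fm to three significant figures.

λ = 0.404 fm

Total energy E = KE + m₀c² = 2270 + 939.6 = 3209.6 MeV.
(pc)² = E² − (m₀c²)² = (3209.6)² − (939.6)² = 9.419 × 10⁶ MeV², so pc = 3069 MeV.
λ = hc/(pc) = 1240 MeV·fm / 3069 MeV = 0.404 fm.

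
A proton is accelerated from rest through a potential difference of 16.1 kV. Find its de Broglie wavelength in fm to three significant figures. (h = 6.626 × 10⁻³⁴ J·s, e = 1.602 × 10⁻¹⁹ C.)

KE = eV = 1.602 × 10⁻¹⁹ × 1.610 × 10⁴ = 2.579 × 10⁻¹⁵ J.
p = √(2mKE) = √(2 × 1.673 × 10⁻²⁷ × 2.579 × 10⁻¹⁵) = 2.938 × 10⁻²¹ kg·m/s.
λ = h/p = 6.626 × 10⁻³⁴ / 2.938 × 10⁻²¹ = 2.26 × 10⁻¹³ m = 226 fm.

λ = 226 fm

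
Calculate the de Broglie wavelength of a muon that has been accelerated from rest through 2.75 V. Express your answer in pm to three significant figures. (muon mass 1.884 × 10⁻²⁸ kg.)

λ = 51.4 pm

KE = eV = 1.602 × 10⁻¹⁹ × 2.750 = 4.406 × 10⁻¹⁹ J.
p = √(2mKE) = √(2 × 1.884 × 10⁻²⁸ × 4.406 × 10⁻¹⁹) = 1.288 × 10⁻²³ kg·m/s.
λ = h/p = 6.626 × 10⁻³⁴ / 1.288 × 10⁻²³ = 5.14 × 10⁻¹¹ m = 51.4 pm.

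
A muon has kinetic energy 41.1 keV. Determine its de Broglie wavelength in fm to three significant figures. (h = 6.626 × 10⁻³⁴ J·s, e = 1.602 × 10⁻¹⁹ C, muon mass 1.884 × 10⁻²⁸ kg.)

KE = 41.1 keV = 6.584 × 10⁻¹⁵ J.
p = √(2mKE) = √(2 × 1.884 × 10⁻²⁸ × 6.584 × 10⁻¹⁵) = 1.575 × 10⁻²¹ kg·m/s.
λ = h/p = 6.626 × 10⁻³⁴ / 1.575 × 10⁻²¹ = 4.21 × 10⁻¹³ m = 421 fm.

λ = 421 fm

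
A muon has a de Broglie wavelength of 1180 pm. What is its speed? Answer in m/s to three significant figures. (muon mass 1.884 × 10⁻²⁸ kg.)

v = 2980 m/s

p = h/λ = 6.626 × 10⁻³⁴ / 1.180 × 10⁻⁹ = 5.615 × 10⁻²⁵ kg·m/s.
v = p/m = 5.615 × 10⁻²⁵ / 1.884 × 10⁻²⁸ = 2.98 × 10³ m/s = 2980 m/s.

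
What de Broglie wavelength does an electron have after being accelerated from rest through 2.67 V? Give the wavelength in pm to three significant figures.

λ = 751 pm

KE = eV = 1.602 × 10⁻¹⁹ × 2.670 = 4.277 × 10⁻¹⁹ J.
p = √(2mKE) = √(2 × 9.109 × 10⁻³¹ × 4.277 × 10⁻¹⁹) = 8.827 × 10⁻²⁵ kg·m/s.
λ = h/p = 6.626 × 10⁻³⁴ / 8.827 × 10⁻²⁵ = 7.51 × 10⁻¹⁰ m = 751 pm.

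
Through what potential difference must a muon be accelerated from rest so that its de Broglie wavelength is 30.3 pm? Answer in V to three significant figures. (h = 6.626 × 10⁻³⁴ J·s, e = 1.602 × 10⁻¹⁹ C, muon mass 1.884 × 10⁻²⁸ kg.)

p = h/λ = 6.626 × 10⁻³⁴ / 3.030 × 10⁻¹¹ = 2.187 × 10⁻²³ kg·m/s.
KE = p²/(2m) = 1.269 × 10⁻¹⁸ J.
V = KE/e = 1.269 × 10⁻¹⁸ / (1.602 × 10⁻¹⁹) = 7.92 V.

V = 7.92 V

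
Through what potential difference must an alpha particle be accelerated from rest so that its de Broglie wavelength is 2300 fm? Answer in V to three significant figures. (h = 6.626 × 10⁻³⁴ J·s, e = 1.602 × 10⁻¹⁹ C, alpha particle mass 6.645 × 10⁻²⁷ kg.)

V = 19.5 V

p = h/λ = 6.626 × 10⁻³⁴ / 2.300 × 10⁻¹² = 2.881 × 10⁻²² kg·m/s.
KE = p²/(2m) = 6.245 × 10⁻¹⁸ J.
V = KE/2e = 6.245 × 10⁻¹⁸ / (2 × 1.602 × 10⁻¹⁹) = 19.5 V.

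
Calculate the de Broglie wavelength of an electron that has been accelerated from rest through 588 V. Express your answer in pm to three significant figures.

KE = eV = 1.602 × 10⁻¹⁹ × 588.0 = 9.420 × 10⁻¹⁷ J.
p = √(2mKE) = √(2 × 9.109 × 10⁻³¹ × 9.420 × 10⁻¹⁷) = 1.310 × 10⁻²³ kg·m/s.
λ = h/p = 6.626 × 10⁻³⁴ / 1.310 × 10⁻²³ = 5.06 × 10⁻¹¹ m = 50.6 pm.

λ = 50.6 pm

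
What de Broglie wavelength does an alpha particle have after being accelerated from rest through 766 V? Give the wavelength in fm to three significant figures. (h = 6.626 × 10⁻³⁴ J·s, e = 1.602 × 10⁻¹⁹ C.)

λ = 367 fm

KE = 2eV = 2 × 1.602 × 10⁻¹⁹ × 766.0 = 2.454 × 10⁻¹⁶ J.
p = √(2mKE) = √(2 × 6.645 × 10⁻²⁷ × 2.454 × 10⁻¹⁶) = 1.806 × 10⁻²¹ kg·m/s.
λ = h/p = 6.626 × 10⁻³⁴ / 1.806 × 10⁻²¹ = 3.67 × 10⁻¹³ m = 367 fm.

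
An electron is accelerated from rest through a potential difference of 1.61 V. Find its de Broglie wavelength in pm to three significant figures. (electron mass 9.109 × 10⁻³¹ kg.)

λ = 967 pm

KE = eV = 1.602 × 10⁻¹⁹ × 1.610 = 2.579 × 10⁻¹⁹ J.
p = √(2mKE) = √(2 × 9.109 × 10⁻³¹ × 2.579 × 10⁻¹⁹) = 6.855 × 10⁻²⁵ kg·m/s.
λ = h/p = 6.626 × 10⁻³⁴ / 6.855 × 10⁻²⁵ = 9.67 × 10⁻¹⁰ m = 967 pm.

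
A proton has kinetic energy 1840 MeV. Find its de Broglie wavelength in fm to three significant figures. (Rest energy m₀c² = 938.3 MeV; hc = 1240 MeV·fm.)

λ = 0.474 fm

Total energy E = KE + m₀c² = 1840 + 938.3 = 2778.3 MeV.
(pc)² = E² − (m₀c²)² = (2778.3)² − (938.3)² = 6.839 × 10⁶ MeV², so pc = 2615 MeV.
λ = hc/(pc) = 1240 MeV·fm / 2615 MeV = 0.474 fm.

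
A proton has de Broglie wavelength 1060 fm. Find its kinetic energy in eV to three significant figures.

KE = 729 eV

p = h/λ = 6.626 × 10⁻³⁴ / 1.060 × 10⁻¹² = 6.251 × 10⁻²² kg·m/s.
KE = p²/(2m) = (6.251 × 10⁻²²)² / (2 × 1.673 × 10⁻²⁷) = 1.168 × 10⁻¹⁶ J = 729 eV.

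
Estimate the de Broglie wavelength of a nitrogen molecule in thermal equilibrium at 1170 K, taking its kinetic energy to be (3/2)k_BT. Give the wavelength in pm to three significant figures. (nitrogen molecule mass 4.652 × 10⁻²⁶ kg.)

λ = 14.0 pm

KE = (3/2)k_BT = 1.5 × 1.381 × 10⁻²³ × 1170 = 2.424 × 10⁻²⁰ J.
p = √(2mKE) = √(2 × 4.652 × 10⁻²⁶ × 2.424 × 10⁻²⁰) = 4.749 × 10⁻²³ kg·m/s.
λ = h/p = 1.40 × 10⁻¹¹ m = 14.0 pm.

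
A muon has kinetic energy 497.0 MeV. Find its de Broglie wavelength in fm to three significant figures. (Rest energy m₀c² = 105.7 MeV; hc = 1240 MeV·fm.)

λ = 2.09 fm

Total energy E = KE + m₀c² = 497.0 + 105.7 = 602.7 MeV.
(pc)² = E² − (m₀c²)² = (602.7)² − (105.7)² = 3.521 × 10⁵ MeV², so pc = 593.4 MeV.
λ = hc/(pc) = 1240 MeV·fm / 593.4 MeV = 2.09 fm.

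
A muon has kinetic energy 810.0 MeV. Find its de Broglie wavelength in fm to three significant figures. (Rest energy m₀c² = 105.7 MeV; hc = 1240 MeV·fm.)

λ = 1.36 fm

Total energy E = KE + m₀c² = 810.0 + 105.7 = 915.7 MeV.
(pc)² = E² − (m₀c²)² = (915.7)² − (105.7)² = 8.273 × 10⁵ MeV², so pc = 909.6 MeV.
λ = hc/(pc) = 1240 MeV·fm / 909.6 MeV = 1.36 fm.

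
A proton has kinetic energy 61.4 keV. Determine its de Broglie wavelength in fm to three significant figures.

λ = 115 fm

KE = 61.4 keV = 9.836 × 10⁻¹⁵ J.
p = √(2mKE) = √(2 × 1.673 × 10⁻²⁷ × 9.836 × 10⁻¹⁵) = 5.737 × 10⁻²¹ kg·m/s.
λ = h/p = 6.626 × 10⁻³⁴ / 5.737 × 10⁻²¹ = 1.15 × 10⁻¹³ m = 115 fm.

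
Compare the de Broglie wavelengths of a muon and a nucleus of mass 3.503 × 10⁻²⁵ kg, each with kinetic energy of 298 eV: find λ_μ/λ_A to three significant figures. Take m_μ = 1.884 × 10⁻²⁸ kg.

At fixed KE, p = √(2mKE) so λ = h/p ∝ 1/√m.
λ_μ/λ_A = √(m_A/m_μ) = √(3.503 × 10⁻²⁵/1.884 × 10⁻²⁸) = √(1859) = 43.1.

λ_μ/λ_A = 43.1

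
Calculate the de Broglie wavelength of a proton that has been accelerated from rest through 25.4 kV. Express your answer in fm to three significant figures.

KE = eV = 1.602 × 10⁻¹⁹ × 2.540 × 10⁴ = 4.069 × 10⁻¹⁵ J.
p = √(2mKE) = √(2 × 1.673 × 10⁻²⁷ × 4.069 × 10⁻¹⁵) = 3.690 × 10⁻²¹ kg·m/s.
λ = h/p = 6.626 × 10⁻³⁴ / 3.690 × 10⁻²¹ = 1.80 × 10⁻¹³ m = 180 fm.

λ = 180 fm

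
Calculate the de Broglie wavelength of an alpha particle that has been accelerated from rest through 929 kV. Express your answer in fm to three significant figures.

KE = 2eV = 2 × 1.602 × 10⁻¹⁹ × 9.290 × 10⁵ = 2.977 × 10⁻¹³ J.
p = √(2mKE) = √(2 × 6.645 × 10⁻²⁷ × 2.977 × 10⁻¹³) = 6.290 × 10⁻²⁰ kg·m/s.
λ = h/p = 6.626 × 10⁻³⁴ / 6.290 × 10⁻²⁰ = 1.05 × 10⁻¹⁴ m = 10.5 fm.

λ = 10.5 fm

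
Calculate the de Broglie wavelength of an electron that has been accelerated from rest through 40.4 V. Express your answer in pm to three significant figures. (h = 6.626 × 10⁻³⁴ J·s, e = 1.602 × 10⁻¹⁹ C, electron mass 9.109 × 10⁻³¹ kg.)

λ = 193 pm

KE = eV = 1.602 × 10⁻¹⁹ × 40.40 = 6.472 × 10⁻¹⁸ J.
p = √(2mKE) = √(2 × 9.109 × 10⁻³¹ × 6.472 × 10⁻¹⁸) = 3.434 × 10⁻²⁴ kg·m/s.
λ = h/p = 6.626 × 10⁻³⁴ / 3.434 × 10⁻²⁴ = 1.93 × 10⁻¹⁰ m = 193 pm.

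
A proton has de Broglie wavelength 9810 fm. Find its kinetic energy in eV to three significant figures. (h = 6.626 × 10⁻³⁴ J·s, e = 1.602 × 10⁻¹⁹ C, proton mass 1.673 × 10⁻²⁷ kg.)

p = h/λ = 6.626 × 10⁻³⁴ / 9.810 × 10⁻¹² = 6.754 × 10⁻²³ kg·m/s.
KE = p²/(2m) = (6.754 × 10⁻²³)² / (2 × 1.673 × 10⁻²⁷) = 1.363 × 10⁻¹⁸ J = 8.51 eV.

KE = 8.51 eV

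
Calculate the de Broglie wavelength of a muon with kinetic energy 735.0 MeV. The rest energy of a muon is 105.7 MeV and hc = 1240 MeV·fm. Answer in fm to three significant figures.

Total energy E = KE + m₀c² = 735.0 + 105.7 = 840.7 MeV.
(pc)² = E² − (m₀c²)² = (840.7)² − (105.7)² = 6.956 × 10⁵ MeV², so pc = 834.0 MeV.
λ = hc/(pc) = 1240 MeV·fm / 834.0 MeV = 1.49 fm.

λ = 1.49 fm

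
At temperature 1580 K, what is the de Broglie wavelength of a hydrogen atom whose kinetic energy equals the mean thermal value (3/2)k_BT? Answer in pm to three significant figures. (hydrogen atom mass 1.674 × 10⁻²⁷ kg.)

λ = 63.3 pm

KE = (3/2)k_BT = 1.5 × 1.381 × 10⁻²³ × 1580 = 3.273 × 10⁻²⁰ J.
p = √(2mKE) = √(2 × 1.674 × 10⁻²⁷ × 3.273 × 10⁻²⁰) = 1.047 × 10⁻²³ kg·m/s.
λ = h/p = 6.33 × 10⁻¹¹ m = 63.3 pm.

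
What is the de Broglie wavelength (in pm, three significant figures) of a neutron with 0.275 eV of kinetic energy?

KE = 0.275 eV = 4.406 × 10⁻²⁰ J.
p = √(2mKE) = √(2 × 1.675 × 10⁻²⁷ × 4.406 × 10⁻²⁰) = 1.215 × 10⁻²³ kg·m/s.
λ = h/p = 6.626 × 10⁻³⁴ / 1.215 × 10⁻²³ = 5.45 × 10⁻¹¹ m = 54.5 pm.

λ = 54.5 pm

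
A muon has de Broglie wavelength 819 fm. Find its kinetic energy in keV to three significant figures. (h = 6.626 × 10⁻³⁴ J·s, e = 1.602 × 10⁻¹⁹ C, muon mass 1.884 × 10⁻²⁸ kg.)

KE = 10.8 keV

p = h/λ = 6.626 × 10⁻³⁴ / 8.190 × 10⁻¹³ = 8.090 × 10⁻²² kg·m/s.
KE = p²/(2m) = (8.090 × 10⁻²²)² / (2 × 1.884 × 10⁻²⁸) = 1.737 × 10⁻¹⁵ J = 10.8 keV.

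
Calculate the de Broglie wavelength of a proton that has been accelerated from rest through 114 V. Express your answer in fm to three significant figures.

λ = 2680 fm

KE = eV = 1.602 × 10⁻¹⁹ × 114.0 = 1.826 × 10⁻¹⁷ J.
p = √(2mKE) = √(2 × 1.673 × 10⁻²⁷ × 1.826 × 10⁻¹⁷) = 2.472 × 10⁻²² kg·m/s.
λ = h/p = 6.626 × 10⁻³⁴ / 2.472 × 10⁻²² = 2.68 × 10⁻¹² m = 2680 fm.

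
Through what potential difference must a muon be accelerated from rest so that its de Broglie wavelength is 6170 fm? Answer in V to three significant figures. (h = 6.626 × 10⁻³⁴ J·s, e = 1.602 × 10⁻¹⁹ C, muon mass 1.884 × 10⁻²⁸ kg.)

V = 191 V

p = h/λ = 6.626 × 10⁻³⁴ / 6.170 × 10⁻¹² = 1.074 × 10⁻²² kg·m/s.
KE = p²/(2m) = 3.061 × 10⁻¹⁷ J.
V = KE/e = 3.061 × 10⁻¹⁷ / (1.602 × 10⁻¹⁹) = 191 V.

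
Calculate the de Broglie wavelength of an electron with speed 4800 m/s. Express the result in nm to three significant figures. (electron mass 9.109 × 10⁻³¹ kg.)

p = mv = 9.109 × 10⁻³¹ × 4800 = 4.372 × 10⁻²⁷ kg·m/s.
λ = h/p = 6.626 × 10⁻³⁴ / 4.372 × 10⁻²⁷ = 1.52 × 10⁻⁷ m = 152 nm.

λ = 152 nm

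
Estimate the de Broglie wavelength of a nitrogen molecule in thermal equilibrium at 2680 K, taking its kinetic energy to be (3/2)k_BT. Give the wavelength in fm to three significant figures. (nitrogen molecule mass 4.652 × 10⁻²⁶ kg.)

KE = (3/2)k_BT = 1.5 × 1.381 × 10⁻²³ × 2680 = 5.552 × 10⁻²⁰ J.
p = √(2mKE) = √(2 × 4.652 × 10⁻²⁶ × 5.552 × 10⁻²⁰) = 7.187 × 10⁻²³ kg·m/s.
λ = h/p = 9.22 × 10⁻¹² m = 9220 fm.

λ = 9220 fm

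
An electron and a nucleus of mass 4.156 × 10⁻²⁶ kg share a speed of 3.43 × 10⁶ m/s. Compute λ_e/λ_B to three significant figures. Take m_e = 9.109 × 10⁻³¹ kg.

λ_e/λ_B = 4.56 × 10⁴

At fixed v, p = mv so λ = h/(mv) ∝ 1/m.
λ_e/λ_B = m_B/m_e = 4.156 × 10⁻²⁶/9.109 × 10⁻³¹ = 4.56 × 10⁴.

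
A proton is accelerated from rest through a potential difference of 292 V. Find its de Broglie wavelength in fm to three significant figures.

λ = 1670 fm

KE = eV = 1.602 × 10⁻¹⁹ × 292.0 = 4.678 × 10⁻¹⁷ J.
p = √(2mKE) = √(2 × 1.673 × 10⁻²⁷ × 4.678 × 10⁻¹⁷) = 3.956 × 10⁻²² kg·m/s.
λ = h/p = 6.626 × 10⁻³⁴ / 3.956 × 10⁻²² = 1.67 × 10⁻¹² m = 1670 fm.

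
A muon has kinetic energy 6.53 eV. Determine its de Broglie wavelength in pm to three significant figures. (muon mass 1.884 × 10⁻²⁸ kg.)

KE = 6.53 eV = 1.046 × 10⁻¹⁸ J.
p = √(2mKE) = √(2 × 1.884 × 10⁻²⁸ × 1.046 × 10⁻¹⁸) = 1.985 × 10⁻²³ kg·m/s.
λ = h/p = 6.626 × 10⁻³⁴ / 1.985 × 10⁻²³ = 3.34 × 10⁻¹¹ m = 33.4 pm.

λ = 33.4 pm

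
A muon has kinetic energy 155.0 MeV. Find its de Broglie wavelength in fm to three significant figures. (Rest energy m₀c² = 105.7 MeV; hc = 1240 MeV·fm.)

λ = 5.20 fm

Total energy E = KE + m₀c² = 155.0 + 105.7 = 260.7 MeV.
(pc)² = E² − (m₀c²)² = (260.7)² − (105.7)² = 5.679 × 10⁴ MeV², so pc = 238.3 MeV.
λ = hc/(pc) = 1240 MeV·fm / 238.3 MeV = 5.20 fm.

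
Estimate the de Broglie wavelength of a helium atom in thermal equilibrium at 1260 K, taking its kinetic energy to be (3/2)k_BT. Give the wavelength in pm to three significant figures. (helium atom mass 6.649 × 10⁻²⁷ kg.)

λ = 35.6 pm

KE = (3/2)k_BT = 1.5 × 1.381 × 10⁻²³ × 1260 = 2.610 × 10⁻²⁰ J.
p = √(2mKE) = √(2 × 6.649 × 10⁻²⁷ × 2.610 × 10⁻²⁰) = 1.863 × 10⁻²³ kg·m/s.
λ = h/p = 3.56 × 10⁻¹¹ m = 35.6 pm.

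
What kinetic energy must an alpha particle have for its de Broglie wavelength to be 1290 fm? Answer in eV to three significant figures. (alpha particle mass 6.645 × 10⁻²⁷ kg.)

p = h/λ = 6.626 × 10⁻³⁴ / 1.290 × 10⁻¹² = 5.136 × 10⁻²² kg·m/s.
KE = p²/(2m) = (5.136 × 10⁻²²)² / (2 × 6.645 × 10⁻²⁷) = 1.985 × 10⁻¹⁷ J = 124 eV.

KE = 124 eV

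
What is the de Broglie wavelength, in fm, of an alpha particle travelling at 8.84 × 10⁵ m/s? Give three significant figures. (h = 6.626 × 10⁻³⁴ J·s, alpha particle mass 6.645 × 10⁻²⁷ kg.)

λ = 113 fm

p = mv = 6.645 × 10⁻²⁷ × 8.84 × 10⁵ = 5.874 × 10⁻²¹ kg·m/s.
λ = h/p = 6.626 × 10⁻³⁴ / 5.874 × 10⁻²¹ = 1.13 × 10⁻¹³ m = 113 fm.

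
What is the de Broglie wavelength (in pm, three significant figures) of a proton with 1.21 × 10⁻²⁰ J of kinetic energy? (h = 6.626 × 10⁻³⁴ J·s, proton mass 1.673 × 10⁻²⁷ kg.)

p = √(2mKE) = √(2 × 1.673 × 10⁻²⁷ × 1.210 × 10⁻²⁰) = 6.363 × 10⁻²⁴ kg·m/s.
λ = h/p = 6.626 × 10⁻³⁴ / 6.363 × 10⁻²⁴ = 1.04 × 10⁻¹⁰ m = 104 pm.

λ = 104 pm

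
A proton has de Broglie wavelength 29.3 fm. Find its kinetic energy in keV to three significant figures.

KE = 954 keV

p = h/λ = 6.626 × 10⁻³⁴ / 2.930 × 10⁻¹⁴ = 2.261 × 10⁻²⁰ kg·m/s.
KE = p²/(2m) = (2.261 × 10⁻²⁰)² / (2 × 1.673 × 10⁻²⁷) = 1.528 × 10⁻¹³ J = 954 keV.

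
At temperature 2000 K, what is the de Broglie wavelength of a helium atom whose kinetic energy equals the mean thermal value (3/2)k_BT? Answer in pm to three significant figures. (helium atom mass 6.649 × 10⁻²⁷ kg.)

KE = (3/2)k_BT = 1.5 × 1.381 × 10⁻²³ × 2000 = 4.143 × 10⁻²⁰ J.
p = √(2mKE) = √(2 × 6.649 × 10⁻²⁷ × 4.143 × 10⁻²⁰) = 2.347 × 10⁻²³ kg·m/s.
λ = h/p = 2.82 × 10⁻¹¹ m = 28.2 pm.

λ = 28.2 pm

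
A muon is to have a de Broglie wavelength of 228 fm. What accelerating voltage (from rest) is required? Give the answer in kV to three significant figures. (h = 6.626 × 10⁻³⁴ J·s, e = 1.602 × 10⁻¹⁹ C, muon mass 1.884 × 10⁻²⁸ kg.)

p = h/λ = 6.626 × 10⁻³⁴ / 2.280 × 10⁻¹³ = 2.906 × 10⁻²¹ kg·m/s.
KE = p²/(2m) = 2.241 × 10⁻¹⁴ J.
V = KE/e = 2.241 × 10⁻¹⁴ / (1.602 × 10⁻¹⁹) = 140 kV.

V = 140 kV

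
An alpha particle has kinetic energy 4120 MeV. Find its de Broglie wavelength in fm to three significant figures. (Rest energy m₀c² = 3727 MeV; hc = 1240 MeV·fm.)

Total energy E = KE + m₀c² = 4120 + 3727 = 7847 MeV.
(pc)² = E² − (m₀c²)² = (7847)² − (3727)² = 4.768 × 10⁷ MeV², so pc = 6905 MeV.
λ = hc/(pc) = 1240 MeV·fm / 6905 MeV = 0.180 fm.

λ = 0.180 fm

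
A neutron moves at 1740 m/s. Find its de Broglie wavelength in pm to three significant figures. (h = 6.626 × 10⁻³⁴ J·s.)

p = mv = 1.675 × 10⁻²⁷ × 1740 = 2.915 × 10⁻²⁴ kg·m/s.
λ = h/p = 6.626 × 10⁻³⁴ / 2.915 × 10⁻²⁴ = 2.27 × 10⁻¹⁰ m = 227 pm.

λ = 227 pm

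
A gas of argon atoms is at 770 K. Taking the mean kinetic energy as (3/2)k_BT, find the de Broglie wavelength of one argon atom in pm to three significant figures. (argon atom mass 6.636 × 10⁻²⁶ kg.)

λ = 14.4 pm

KE = (3/2)k_BT = 1.5 × 1.381 × 10⁻²³ × 770 = 1.595 × 10⁻²⁰ J.
p = √(2mKE) = √(2 × 6.636 × 10⁻²⁶ × 1.595 × 10⁻²⁰) = 4.601 × 10⁻²³ kg·m/s.
λ = h/p = 1.44 × 10⁻¹¹ m = 14.4 pm.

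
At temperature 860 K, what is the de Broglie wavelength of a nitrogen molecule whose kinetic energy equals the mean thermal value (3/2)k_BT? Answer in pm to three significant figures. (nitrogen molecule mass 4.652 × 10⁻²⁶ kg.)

λ = 16.3 pm

KE = (3/2)k_BT = 1.5 × 1.381 × 10⁻²³ × 860 = 1.781 × 10⁻²⁰ J.
p = √(2mKE) = √(2 × 4.652 × 10⁻²⁶ × 1.781 × 10⁻²⁰) = 4.071 × 10⁻²³ kg·m/s.
λ = h/p = 1.63 × 10⁻¹¹ m = 16.3 pm.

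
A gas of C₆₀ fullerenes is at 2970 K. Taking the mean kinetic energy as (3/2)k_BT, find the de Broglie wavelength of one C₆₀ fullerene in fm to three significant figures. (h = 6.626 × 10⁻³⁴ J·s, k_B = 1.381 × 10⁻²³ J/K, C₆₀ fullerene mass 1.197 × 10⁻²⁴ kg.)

KE = (3/2)k_BT = 1.5 × 1.381 × 10⁻²³ × 2970 = 6.152 × 10⁻²⁰ J.
p = √(2mKE) = √(2 × 1.197 × 10⁻²⁴ × 6.152 × 10⁻²⁰) = 3.838 × 10⁻²² kg·m/s.
λ = h/p = 1.73 × 10⁻¹² m = 1730 fm.

λ = 1730 fm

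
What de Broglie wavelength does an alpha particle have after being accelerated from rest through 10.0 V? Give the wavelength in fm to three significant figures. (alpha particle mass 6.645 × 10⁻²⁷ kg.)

λ = 3210 fm

KE = 2eV = 2 × 1.602 × 10⁻¹⁹ × 10.00 = 3.204 × 10⁻¹⁸ J.
p = √(2mKE) = √(2 × 6.645 × 10⁻²⁷ × 3.204 × 10⁻¹⁸) = 2.064 × 10⁻²² kg·m/s.
λ = h/p = 6.626 × 10⁻³⁴ / 2.064 × 10⁻²² = 3.21 × 10⁻¹² m = 3210 fm.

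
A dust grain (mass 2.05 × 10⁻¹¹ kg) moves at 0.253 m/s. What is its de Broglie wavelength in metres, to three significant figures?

λ = 1.28 × 10⁻²² m

p = mv = 2.05 × 10⁻¹¹ × 0.253 = 5.187 × 10⁻¹² kg·m/s.
λ = h/p = 6.626 × 10⁻³⁴ / 5.187 × 10⁻¹² = 1.28 × 10⁻²² m.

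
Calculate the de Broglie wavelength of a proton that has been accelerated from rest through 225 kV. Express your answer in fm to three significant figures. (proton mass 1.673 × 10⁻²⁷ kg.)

KE = eV = 1.602 × 10⁻¹⁹ × 2.250 × 10⁵ = 3.605 × 10⁻¹⁴ J.
p = √(2mKE) = √(2 × 1.673 × 10⁻²⁷ × 3.605 × 10⁻¹⁴) = 1.098 × 10⁻²⁰ kg·m/s.
λ = h/p = 6.626 × 10⁻³⁴ / 1.098 × 10⁻²⁰ = 6.03 × 10⁻¹⁴ m = 60.3 fm.

λ = 60.3 fm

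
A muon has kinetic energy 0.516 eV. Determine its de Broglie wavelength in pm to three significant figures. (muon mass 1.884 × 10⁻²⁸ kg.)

λ = 119 pm

KE = 0.516 eV = 8.266 × 10⁻²⁰ J.
p = √(2mKE) = √(2 × 1.884 × 10⁻²⁸ × 8.266 × 10⁻²⁰) = 5.581 × 10⁻²⁴ kg·m/s.
λ = h/p = 6.626 × 10⁻³⁴ / 5.581 × 10⁻²⁴ = 1.19 × 10⁻¹⁰ m = 119 pm.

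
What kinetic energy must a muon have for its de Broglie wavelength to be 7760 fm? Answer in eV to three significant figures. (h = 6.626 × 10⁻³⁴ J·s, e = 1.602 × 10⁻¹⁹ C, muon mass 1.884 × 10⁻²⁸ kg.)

p = h/λ = 6.626 × 10⁻³⁴ / 7.760 × 10⁻¹² = 8.539 × 10⁻²³ kg·m/s.
KE = p²/(2m) = (8.539 × 10⁻²³)² / (2 × 1.884 × 10⁻²⁸) = 1.935 × 10⁻¹⁷ J = 121 eV.

KE = 121 eV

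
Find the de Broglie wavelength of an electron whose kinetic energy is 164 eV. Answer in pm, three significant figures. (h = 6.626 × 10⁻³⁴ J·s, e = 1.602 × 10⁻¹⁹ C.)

λ = 95.8 pm

KE = 164 eV = 2.627 × 10⁻¹⁷ J.
p = √(2mKE) = √(2 × 9.109 × 10⁻³¹ × 2.627 × 10⁻¹⁷) = 6.918 × 10⁻²⁴ kg·m/s.
λ = h/p = 6.626 × 10⁻³⁴ / 6.918 × 10⁻²⁴ = 9.58 × 10⁻¹¹ m = 95.8 pm.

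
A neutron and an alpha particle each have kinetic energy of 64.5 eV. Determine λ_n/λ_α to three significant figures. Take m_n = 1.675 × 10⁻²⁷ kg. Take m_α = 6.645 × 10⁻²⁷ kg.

At fixed KE, p = √(2mKE) so λ = h/p ∝ 1/√m.
λ_n/λ_α = √(m_α/m_n) = √(6.645 × 10⁻²⁷/1.675 × 10⁻²⁷) = √(3.967) = 1.99.

λ_n/λ_α = 1.99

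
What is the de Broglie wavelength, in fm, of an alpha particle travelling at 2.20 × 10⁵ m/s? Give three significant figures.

p = mv = 6.645 × 10⁻²⁷ × 2.20 × 10⁵ = 1.462 × 10⁻²¹ kg·m/s.
λ = h/p = 6.626 × 10⁻³⁴ / 1.462 × 10⁻²¹ = 4.53 × 10⁻¹³ m = 453 fm.

λ = 453 fm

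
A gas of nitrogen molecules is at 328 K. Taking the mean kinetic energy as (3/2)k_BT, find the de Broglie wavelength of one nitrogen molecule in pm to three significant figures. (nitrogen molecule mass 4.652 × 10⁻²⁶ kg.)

KE = (3/2)k_BT = 1.5 × 1.381 × 10⁻²³ × 328 = 6.795 × 10⁻²¹ J.
p = √(2mKE) = √(2 × 4.652 × 10⁻²⁶ × 6.795 × 10⁻²¹) = 2.514 × 10⁻²³ kg·m/s.
λ = h/p = 2.64 × 10⁻¹¹ m = 26.4 pm.

λ = 26.4 pm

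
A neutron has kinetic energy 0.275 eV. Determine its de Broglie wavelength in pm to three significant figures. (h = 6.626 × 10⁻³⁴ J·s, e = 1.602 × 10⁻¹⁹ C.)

KE = 0.275 eV = 4.406 × 10⁻²⁰ J.
p = √(2mKE) = √(2 × 1.675 × 10⁻²⁷ × 4.406 × 10⁻²⁰) = 1.215 × 10⁻²³ kg·m/s.
λ = h/p = 6.626 × 10⁻³⁴ / 1.215 × 10⁻²³ = 5.45 × 10⁻¹¹ m = 54.5 pm.

λ = 54.5 pm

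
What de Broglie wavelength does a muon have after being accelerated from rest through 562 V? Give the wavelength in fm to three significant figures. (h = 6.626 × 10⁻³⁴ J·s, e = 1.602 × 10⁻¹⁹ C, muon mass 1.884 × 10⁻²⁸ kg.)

λ = 3600 fm

KE = eV = 1.602 × 10⁻¹⁹ × 562.0 = 9.003 × 10⁻¹⁷ J.
p = √(2mKE) = √(2 × 1.884 × 10⁻²⁸ × 9.003 × 10⁻¹⁷) = 1.842 × 10⁻²² kg·m/s.
λ = h/p = 6.626 × 10⁻³⁴ / 1.842 × 10⁻²² = 3.60 × 10⁻¹² m = 3600 fm.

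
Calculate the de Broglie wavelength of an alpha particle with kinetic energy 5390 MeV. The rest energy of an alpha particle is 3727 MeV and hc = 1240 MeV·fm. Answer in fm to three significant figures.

λ = 0.149 fm

Total energy E = KE + m₀c² = 5390 + 3727 = 9117 MeV.
(pc)² = E² − (m₀c²)² = (9117)² − (3727)² = 6.923 × 10⁷ MeV², so pc = 8320 MeV.
λ = hc/(pc) = 1240 MeV·fm / 8320 MeV = 0.149 fm.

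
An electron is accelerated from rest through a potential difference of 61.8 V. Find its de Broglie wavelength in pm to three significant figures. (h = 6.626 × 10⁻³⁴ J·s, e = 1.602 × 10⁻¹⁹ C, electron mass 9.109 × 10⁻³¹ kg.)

λ = 156 pm

KE = eV = 1.602 × 10⁻¹⁹ × 61.80 = 9.900 × 10⁻¹⁸ J.
p = √(2mKE) = √(2 × 9.109 × 10⁻³¹ × 9.900 × 10⁻¹⁸) = 4.247 × 10⁻²⁴ kg·m/s.
λ = h/p = 6.626 × 10⁻³⁴ / 4.247 × 10⁻²⁴ = 1.56 × 10⁻¹⁰ m = 156 pm.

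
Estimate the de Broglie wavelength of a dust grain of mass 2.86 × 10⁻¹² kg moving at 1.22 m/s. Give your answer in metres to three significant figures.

λ = 1.90 × 10⁻²² m

p = mv = 2.86 × 10⁻¹² × 1.22 = 3.489 × 10⁻¹² kg·m/s.
λ = h/p = 6.626 × 10⁻³⁴ / 3.489 × 10⁻¹² = 1.90 × 10⁻²² m.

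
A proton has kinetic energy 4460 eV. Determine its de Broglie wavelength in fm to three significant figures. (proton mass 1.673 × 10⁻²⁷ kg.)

λ = 429 fm

KE = 4460 eV = 7.145 × 10⁻¹⁶ J.
p = √(2mKE) = √(2 × 1.673 × 10⁻²⁷ × 7.145 × 10⁻¹⁶) = 1.546 × 10⁻²¹ kg·m/s.
λ = h/p = 6.626 × 10⁻³⁴ / 1.546 × 10⁻²¹ = 4.29 × 10⁻¹³ m = 429 fm.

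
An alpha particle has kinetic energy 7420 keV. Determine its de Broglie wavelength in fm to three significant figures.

KE = 7420 keV = 1.189 × 10⁻¹² J.
p = √(2mKE) = √(2 × 6.645 × 10⁻²⁷ × 1.189 × 10⁻¹²) = 1.257 × 10⁻¹⁹ kg·m/s.
λ = h/p = 6.626 × 10⁻³⁴ / 1.257 × 10⁻¹⁹ = 5.27 × 10⁻¹⁵ m = 5.27 fm.

λ = 5.27 fm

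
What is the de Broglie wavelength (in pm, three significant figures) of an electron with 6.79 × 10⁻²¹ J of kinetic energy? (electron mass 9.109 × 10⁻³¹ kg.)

p = √(2mKE) = √(2 × 9.109 × 10⁻³¹ × 6.790 × 10⁻²¹) = 1.112 × 10⁻²⁵ kg·m/s.
λ = h/p = 6.626 × 10⁻³⁴ / 1.112 × 10⁻²⁵ = 5.96 × 10⁻⁹ m = 5960 pm.

λ = 5960 pm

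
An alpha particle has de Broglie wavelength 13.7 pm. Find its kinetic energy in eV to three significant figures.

KE = 1.10 eV

p = h/λ = 6.626 × 10⁻³⁴ / 1.370 × 10⁻¹¹ = 4.836 × 10⁻²³ kg·m/s.
KE = p²/(2m) = (4.836 × 10⁻²³)² / (2 × 6.645 × 10⁻²⁷) = 1.760 × 10⁻¹⁹ J = 1.10 eV.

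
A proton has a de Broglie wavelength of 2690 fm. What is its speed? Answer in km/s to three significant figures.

v = 147 km/s

p = h/λ = 6.626 × 10⁻³⁴ / 2.690 × 10⁻¹² = 2.463 × 10⁻²² kg·m/s.
v = p/m = 2.463 × 10⁻²² / 1.673 × 10⁻²⁷ = 1.47 × 10⁵ m/s = 147 km/s.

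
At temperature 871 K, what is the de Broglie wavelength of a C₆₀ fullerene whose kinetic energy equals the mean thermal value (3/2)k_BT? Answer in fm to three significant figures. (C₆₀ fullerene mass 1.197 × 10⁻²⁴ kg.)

λ = 3190 fm

KE = (3/2)k_BT = 1.5 × 1.381 × 10⁻²³ × 871 = 1.804 × 10⁻²⁰ J.
p = √(2mKE) = √(2 × 1.197 × 10⁻²⁴ × 1.804 × 10⁻²⁰) = 2.078 × 10⁻²² kg·m/s.
λ = h/p = 3.19 × 10⁻¹² m = 3190 fm.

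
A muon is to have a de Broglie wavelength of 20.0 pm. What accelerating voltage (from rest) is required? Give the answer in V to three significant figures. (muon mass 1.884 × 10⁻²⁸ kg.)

V = 18.2 V

p = h/λ = 6.626 × 10⁻³⁴ / 2.000 × 10⁻¹¹ = 3.313 × 10⁻²³ kg·m/s.
KE = p²/(2m) = 2.913 × 10⁻¹⁸ J.
V = KE/e = 2.913 × 10⁻¹⁸ / (1.602 × 10⁻¹⁹) = 18.2 V.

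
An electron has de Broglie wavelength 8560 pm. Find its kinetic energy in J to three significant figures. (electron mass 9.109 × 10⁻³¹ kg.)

p = h/λ = 6.626 × 10⁻³⁴ / 8.560 × 10⁻⁹ = 7.741 × 10⁻²⁶ kg·m/s.
KE = p²/(2m) = (7.741 × 10⁻²⁶)² / (2 × 9.109 × 10⁻³¹) = 3.289 × 10⁻²¹ J = 3.29 × 10⁻²¹ J.

KE = 3.29 × 10⁻²¹ J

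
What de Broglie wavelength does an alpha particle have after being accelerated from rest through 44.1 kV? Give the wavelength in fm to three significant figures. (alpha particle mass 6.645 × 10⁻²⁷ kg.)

λ = 48.4 fm

KE = 2eV = 2 × 1.602 × 10⁻¹⁹ × 4.410 × 10⁴ = 1.413 × 10⁻¹⁴ J.
p = √(2mKE) = √(2 × 6.645 × 10⁻²⁷ × 1.413 × 10⁻¹⁴) = 1.370 × 10⁻²⁰ kg·m/s.
λ = h/p = 6.626 × 10⁻³⁴ / 1.370 × 10⁻²⁰ = 4.84 × 10⁻¹⁴ m = 48.4 fm.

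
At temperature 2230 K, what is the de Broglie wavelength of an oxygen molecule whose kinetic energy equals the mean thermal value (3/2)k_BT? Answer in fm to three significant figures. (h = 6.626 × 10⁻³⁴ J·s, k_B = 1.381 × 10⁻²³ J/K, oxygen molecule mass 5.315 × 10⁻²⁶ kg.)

KE = (3/2)k_BT = 1.5 × 1.381 × 10⁻²³ × 2230 = 4.619 × 10⁻²⁰ J.
p = √(2mKE) = √(2 × 5.315 × 10⁻²⁶ × 4.619 × 10⁻²⁰) = 7.007 × 10⁻²³ kg·m/s.
λ = h/p = 9.46 × 10⁻¹² m = 9460 fm.

λ = 9460 fm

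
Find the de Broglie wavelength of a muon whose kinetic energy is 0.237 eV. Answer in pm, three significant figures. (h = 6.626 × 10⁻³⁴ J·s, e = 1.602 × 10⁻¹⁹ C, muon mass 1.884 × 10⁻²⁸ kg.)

λ = 175 pm

KE = 0.237 eV = 3.797 × 10⁻²⁰ J.
p = √(2mKE) = √(2 × 1.884 × 10⁻²⁸ × 3.797 × 10⁻²⁰) = 3.782 × 10⁻²⁴ kg·m/s.
λ = h/p = 6.626 × 10⁻³⁴ / 3.782 × 10⁻²⁴ = 1.75 × 10⁻¹⁰ m = 175 pm.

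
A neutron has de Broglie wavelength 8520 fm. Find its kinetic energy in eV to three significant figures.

p = h/λ = 6.626 × 10⁻³⁴ / 8.520 × 10⁻¹² = 7.777 × 10⁻²³ kg·m/s.
KE = p²/(2m) = (7.777 × 10⁻²³)² / (2 × 1.675 × 10⁻²⁷) = 1.805 × 10⁻¹⁸ J = 11.3 eV.

KE = 11.3 eV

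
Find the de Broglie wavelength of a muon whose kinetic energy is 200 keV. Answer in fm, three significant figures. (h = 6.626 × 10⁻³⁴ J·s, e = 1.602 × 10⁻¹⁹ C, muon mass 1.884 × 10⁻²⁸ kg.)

λ = 191 fm

KE = 200 keV = 3.204 × 10⁻¹⁴ J.
p = √(2mKE) = √(2 × 1.884 × 10⁻²⁸ × 3.204 × 10⁻¹⁴) = 3.475 × 10⁻²¹ kg·m/s.
λ = h/p = 6.626 × 10⁻³⁴ / 3.475 × 10⁻²¹ = 1.91 × 10⁻¹³ m = 191 fm.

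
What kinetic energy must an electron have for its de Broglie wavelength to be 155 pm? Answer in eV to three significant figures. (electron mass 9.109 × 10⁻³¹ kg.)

KE = 62.6 eV

p = h/λ = 6.626 × 10⁻³⁴ / 1.550 × 10⁻¹⁰ = 4.275 × 10⁻²⁴ kg·m/s.
KE = p²/(2m) = (4.275 × 10⁻²⁴)² / (2 × 9.109 × 10⁻³¹) = 1.003 × 10⁻¹⁷ J = 62.6 eV.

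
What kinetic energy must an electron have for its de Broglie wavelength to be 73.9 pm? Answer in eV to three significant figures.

KE = 275 eV

p = h/λ = 6.626 × 10⁻³⁴ / 7.390 × 10⁻¹¹ = 8.966 × 10⁻²⁴ kg·m/s.
KE = p²/(2m) = (8.966 × 10⁻²⁴)² / (2 × 9.109 × 10⁻³¹) = 4.413 × 10⁻¹⁷ J = 275 eV.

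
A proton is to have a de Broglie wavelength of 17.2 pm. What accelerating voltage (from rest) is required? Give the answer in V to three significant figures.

V = 2.77 V

p = h/λ = 6.626 × 10⁻³⁴ / 1.720 × 10⁻¹¹ = 3.852 × 10⁻²³ kg·m/s.
KE = p²/(2m) = 4.435 × 10⁻¹⁹ J.
V = KE/e = 4.435 × 10⁻¹⁹ / (1.602 × 10⁻¹⁹) = 2.77 V.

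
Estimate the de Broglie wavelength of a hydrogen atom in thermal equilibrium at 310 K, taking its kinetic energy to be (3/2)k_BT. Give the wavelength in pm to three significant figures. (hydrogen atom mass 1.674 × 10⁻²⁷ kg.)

λ = 143 pm

KE = (3/2)k_BT = 1.5 × 1.381 × 10⁻²³ × 310 = 6.422 × 10⁻²¹ J.
p = √(2mKE) = √(2 × 1.674 × 10⁻²⁷ × 6.422 × 10⁻²¹) = 4.637 × 10⁻²⁴ kg·m/s.
λ = h/p = 1.43 × 10⁻¹⁰ m = 143 pm.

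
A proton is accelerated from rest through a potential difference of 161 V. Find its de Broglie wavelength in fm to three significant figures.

KE = eV = 1.602 × 10⁻¹⁹ × 161.0 = 2.579 × 10⁻¹⁷ J.
p = √(2mKE) = √(2 × 1.673 × 10⁻²⁷ × 2.579 × 10⁻¹⁷) = 2.938 × 10⁻²² kg·m/s.
λ = h/p = 6.626 × 10⁻³⁴ / 2.938 × 10⁻²² = 2.26 × 10⁻¹² m = 2260 fm.

λ = 2260 fm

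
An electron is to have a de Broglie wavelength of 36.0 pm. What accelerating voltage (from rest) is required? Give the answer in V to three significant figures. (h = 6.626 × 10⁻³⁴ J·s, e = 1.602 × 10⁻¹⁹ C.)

p = h/λ = 6.626 × 10⁻³⁴ / 3.600 × 10⁻¹¹ = 1.841 × 10⁻²³ kg·m/s.
KE = p²/(2m) = 1.860 × 10⁻¹⁶ J.
V = KE/e = 1.860 × 10⁻¹⁶ / (1.602 × 10⁻¹⁹) = 1160 V.

V = 1160 V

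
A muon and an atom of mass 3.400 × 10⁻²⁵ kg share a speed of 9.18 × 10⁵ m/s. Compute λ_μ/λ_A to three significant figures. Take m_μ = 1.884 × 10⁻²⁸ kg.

At fixed v, p = mv so λ = h/(mv) ∝ 1/m.
λ_μ/λ_A = m_A/m_μ = 3.400 × 10⁻²⁵/1.884 × 10⁻²⁸ = 1800.

λ_μ/λ_A = 1800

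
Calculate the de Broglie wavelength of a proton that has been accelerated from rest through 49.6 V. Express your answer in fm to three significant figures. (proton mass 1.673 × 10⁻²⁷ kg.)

λ = 4060 fm

KE = eV = 1.602 × 10⁻¹⁹ × 49.60 = 7.946 × 10⁻¹⁸ J.
p = √(2mKE) = √(2 × 1.673 × 10⁻²⁷ × 7.946 × 10⁻¹⁸) = 1.631 × 10⁻²² kg·m/s.
λ = h/p = 6.626 × 10⁻³⁴ / 1.631 × 10⁻²² = 4.06 × 10⁻¹² m = 4060 fm.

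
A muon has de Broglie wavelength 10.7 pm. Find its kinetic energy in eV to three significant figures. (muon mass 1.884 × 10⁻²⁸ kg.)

p = h/λ = 6.626 × 10⁻³⁴ / 1.070 × 10⁻¹¹ = 6.193 × 10⁻²³ kg·m/s.
KE = p²/(2m) = (6.193 × 10⁻²³)² / (2 × 1.884 × 10⁻²⁸) = 1.018 × 10⁻¹⁷ J = 63.5 eV.

KE = 63.5 eV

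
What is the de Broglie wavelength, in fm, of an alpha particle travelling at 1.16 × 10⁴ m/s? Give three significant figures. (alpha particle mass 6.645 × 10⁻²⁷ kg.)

λ = 8600 fm

p = mv = 6.645 × 10⁻²⁷ × 1.16 × 10⁴ = 7.708 × 10⁻²³ kg·m/s.
λ = h/p = 6.626 × 10⁻³⁴ / 7.708 × 10⁻²³ = 8.60 × 10⁻¹² m = 8600 fm.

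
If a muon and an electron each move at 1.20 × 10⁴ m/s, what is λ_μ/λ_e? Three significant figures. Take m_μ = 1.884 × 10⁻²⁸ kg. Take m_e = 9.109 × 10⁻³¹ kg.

At fixed v, p = mv so λ = h/(mv) ∝ 1/m.
λ_μ/λ_e = m_e/m_μ = 9.109 × 10⁻³¹/1.884 × 10⁻²⁸ = 4.83 × 10⁻³.

λ_μ/λ_e = 4.83 × 10⁻³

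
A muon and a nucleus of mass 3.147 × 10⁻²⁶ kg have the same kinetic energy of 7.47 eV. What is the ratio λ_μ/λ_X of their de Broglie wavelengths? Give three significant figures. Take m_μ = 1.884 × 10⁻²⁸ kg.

At fixed KE, p = √(2mKE) so λ = h/p ∝ 1/√m.
λ_μ/λ_X = √(m_X/m_μ) = √(3.147 × 10⁻²⁶/1.884 × 10⁻²⁸) = √(167.0) = 12.9.

λ_μ/λ_X = 12.9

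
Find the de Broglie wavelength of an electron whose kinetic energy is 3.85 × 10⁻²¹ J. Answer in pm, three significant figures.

p = √(2mKE) = √(2 × 9.109 × 10⁻³¹ × 3.850 × 10⁻²¹) = 8.375 × 10⁻²⁶ kg·m/s.
λ = h/p = 6.626 × 10⁻³⁴ / 8.375 × 10⁻²⁶ = 7.91 × 10⁻⁹ m = 7910 pm.

λ = 7910 pm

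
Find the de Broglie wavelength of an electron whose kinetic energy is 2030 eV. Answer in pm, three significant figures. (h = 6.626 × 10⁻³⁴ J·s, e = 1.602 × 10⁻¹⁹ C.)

KE = 2030 eV = 3.252 × 10⁻¹⁶ J.
p = √(2mKE) = √(2 × 9.109 × 10⁻³¹ × 3.252 × 10⁻¹⁶) = 2.434 × 10⁻²³ kg·m/s.
λ = h/p = 6.626 × 10⁻³⁴ / 2.434 × 10⁻²³ = 2.72 × 10⁻¹¹ m = 27.2 pm.

λ = 27.2 pm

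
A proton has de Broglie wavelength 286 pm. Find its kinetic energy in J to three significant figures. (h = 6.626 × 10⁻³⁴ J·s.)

KE = 1.60 × 10⁻²¹ J

p = h/λ = 6.626 × 10⁻³⁴ / 2.860 × 10⁻¹⁰ = 2.317 × 10⁻²⁴ kg·m/s.
KE = p²/(2m) = (2.317 × 10⁻²⁴)² / (2 × 1.673 × 10⁻²⁷) = 1.604 × 10⁻²¹ J = 1.60 × 10⁻²¹ J.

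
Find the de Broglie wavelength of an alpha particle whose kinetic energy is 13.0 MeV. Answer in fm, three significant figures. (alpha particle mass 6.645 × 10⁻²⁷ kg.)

KE = 13.0 MeV = 2.083 × 10⁻¹² J.
p = √(2mKE) = √(2 × 6.645 × 10⁻²⁷ × 2.083 × 10⁻¹²) = 1.664 × 10⁻¹⁹ kg·m/s.
λ = h/p = 6.626 × 10⁻³⁴ / 1.664 × 10⁻¹⁹ = 3.98 × 10⁻¹⁵ m = 3.98 fm.

λ = 3.98 fm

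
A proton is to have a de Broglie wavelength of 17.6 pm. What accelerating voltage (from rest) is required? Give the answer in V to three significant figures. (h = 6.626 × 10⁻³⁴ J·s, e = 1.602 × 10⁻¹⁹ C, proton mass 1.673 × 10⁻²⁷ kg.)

p = h/λ = 6.626 × 10⁻³⁴ / 1.760 × 10⁻¹¹ = 3.765 × 10⁻²³ kg·m/s.
KE = p²/(2m) = 4.236 × 10⁻¹⁹ J.
V = KE/e = 4.236 × 10⁻¹⁹ / (1.602 × 10⁻¹⁹) = 2.64 V.

V = 2.64 V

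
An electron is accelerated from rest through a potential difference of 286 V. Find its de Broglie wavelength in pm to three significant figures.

KE = eV = 1.602 × 10⁻¹⁹ × 286.0 = 4.582 × 10⁻¹⁷ J.
p = √(2mKE) = √(2 × 9.109 × 10⁻³¹ × 4.582 × 10⁻¹⁷) = 9.136 × 10⁻²⁴ kg·m/s.
λ = h/p = 6.626 × 10⁻³⁴ / 9.136 × 10⁻²⁴ = 7.25 × 10⁻¹¹ m = 72.5 pm.

λ = 72.5 pm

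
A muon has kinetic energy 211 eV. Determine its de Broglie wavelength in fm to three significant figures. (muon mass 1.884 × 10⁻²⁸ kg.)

KE = 211 eV = 3.380 × 10⁻¹⁷ J.
p = √(2mKE) = √(2 × 1.884 × 10⁻²⁸ × 3.380 × 10⁻¹⁷) = 1.129 × 10⁻²² kg·m/s.
λ = h/p = 6.626 × 10⁻³⁴ / 1.129 × 10⁻²² = 5.87 × 10⁻¹² m = 5870 fm.

λ = 5870 fm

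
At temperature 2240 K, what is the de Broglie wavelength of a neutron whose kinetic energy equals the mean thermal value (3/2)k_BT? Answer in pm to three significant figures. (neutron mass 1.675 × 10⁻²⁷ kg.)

KE = (3/2)k_BT = 1.5 × 1.381 × 10⁻²³ × 2240 = 4.640 × 10⁻²⁰ J.
p = √(2mKE) = √(2 × 1.675 × 10⁻²⁷ × 4.640 × 10⁻²⁰) = 1.247 × 10⁻²³ kg·m/s.
λ = h/p = 5.31 × 10⁻¹¹ m = 53.1 pm.

λ = 53.1 pm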